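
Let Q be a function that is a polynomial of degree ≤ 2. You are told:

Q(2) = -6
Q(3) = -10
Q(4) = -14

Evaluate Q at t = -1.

Write Q(t) = at² + bt + c; the 3 given values yield a linear system in the 3 coefficients.
Solving, the leading coefficient vanishes, and Q(t) = -4t + 2.
Then Q(-1) = 6.

6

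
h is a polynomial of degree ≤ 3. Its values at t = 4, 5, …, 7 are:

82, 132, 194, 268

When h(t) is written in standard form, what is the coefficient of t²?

6

Write h(t) = at³ + bt² + ct + d; the 4 given values yield a linear system in the 4 coefficients.
Solving, the leading coefficient vanishes, and h(t) = 6t² - 4t + 2.
The coefficient of t² is 6.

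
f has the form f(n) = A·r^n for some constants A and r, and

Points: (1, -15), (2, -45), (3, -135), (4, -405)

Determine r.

3

Consecutive ratio: -45/(-15) = 3, and -135/(-45) = 3, so r = 3.
Then A·3^1 = -15 gives A = -5, and f(n) = -5·3^n.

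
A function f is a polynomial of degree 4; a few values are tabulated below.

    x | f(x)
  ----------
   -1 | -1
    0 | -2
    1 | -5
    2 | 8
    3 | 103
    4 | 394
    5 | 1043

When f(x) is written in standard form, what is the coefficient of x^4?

2

First differences: -1, -3, 13, 95, 291, 649. Second differences: -2, 16, 82, 196, 358. Third differences: 18, 66, 114, 162. Fourth differences: 48, 48, 48.
Level-4 differences are constant, so f has degree 4.
Fitting a degree-4 polynomial gives f(x) = 2x^4 - x³ - 3x² - x - 2.
The coefficient of x^4 is 2.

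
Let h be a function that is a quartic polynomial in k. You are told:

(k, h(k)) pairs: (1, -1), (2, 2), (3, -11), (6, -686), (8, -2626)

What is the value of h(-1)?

Write h(k) = ak^4 + bk³ + ck² + dk + e; the 5 given values yield a linear system in the 5 coefficients.
Solving, h(k) = -k^4 + 3k³ - k² - 2.
Then h(-1) = -7.

-7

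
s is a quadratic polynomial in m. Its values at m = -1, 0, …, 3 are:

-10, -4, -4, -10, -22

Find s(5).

First differences: 6, 0, -6, -12. Second differences: -6, -6, -6.
Level-2 differences are constant, so s has degree 2.
Fitting a degree-2 polynomial gives s(m) = -3m² + 3m - 4.
Then s(5) = -64.

-64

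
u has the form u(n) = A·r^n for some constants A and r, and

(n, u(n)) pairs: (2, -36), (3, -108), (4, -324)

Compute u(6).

-2916

Consecutive ratio: -108/(-36) = 3, and -324/(-108) = 3, so r = 3.
Then A·3^2 = -36 gives A = -4, and u(n) = -4·3^n.
u(6) = -4·3^6 = -2916.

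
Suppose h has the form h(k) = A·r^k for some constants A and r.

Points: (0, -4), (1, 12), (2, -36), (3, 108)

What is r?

Consecutive ratio: 12/(-4) = -3, and -36/12 = -3, so r = -3.
Then A·(-3)^0 = -4 gives A = -4, and h(k) = -4·(-3)^k.

-3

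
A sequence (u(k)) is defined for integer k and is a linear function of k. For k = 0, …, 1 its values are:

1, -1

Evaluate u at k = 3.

-5

Write u(k) = ak + b; the 2 given values yield a linear system in the 2 coefficients.
Solving, u(k) = -2k + 1.
Then u(3) = -5.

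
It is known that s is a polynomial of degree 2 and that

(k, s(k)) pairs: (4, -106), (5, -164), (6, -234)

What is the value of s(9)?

Write s(k) = ak² + bk + c; the 3 given values yield a linear system in the 3 coefficients.
Solving, s(k) = -6k² - 4k + 6.
Then s(9) = -516.

-516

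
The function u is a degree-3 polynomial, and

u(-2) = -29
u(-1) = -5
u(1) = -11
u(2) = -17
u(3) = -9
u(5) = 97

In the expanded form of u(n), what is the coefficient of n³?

Write u(n) = an³ + bn² + cn + d; the 6 given values yield a linear system in the 4 coefficients.
Solving, u(n) = 2n³ - 5n² - 5n - 3.
The coefficient of n³ is 2.

2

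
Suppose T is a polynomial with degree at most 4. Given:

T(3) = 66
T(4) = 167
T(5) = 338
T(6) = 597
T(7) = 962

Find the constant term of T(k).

Write T(k) = ak^4 + bk³ + ck² + dk + e; the 5 given values yield a linear system in the 5 coefficients.
Solving, the leading coefficient vanishes, and T(k) = 3k³ - k² - 3k + 3.
The constant term is T(0) = 3.

3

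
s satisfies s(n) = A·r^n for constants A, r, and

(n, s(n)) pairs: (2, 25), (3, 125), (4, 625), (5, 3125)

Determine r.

Consecutive ratio: 125/25 = 5, and 625/125 = 5, so r = 5.
Then A·5^2 = 25 gives A = 1, and s(n) = 1·5^n.

5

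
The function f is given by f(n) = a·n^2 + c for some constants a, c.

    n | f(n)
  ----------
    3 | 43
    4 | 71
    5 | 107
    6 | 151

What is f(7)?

From f(3) = 43 and f(4) = 71: 9a + c = 43 and 16a + c = 71.
Subtracting: 7a = 28, so a = 4; then c = 43 − 4·9 = 7.
So f(n) = 4n² + 7, and f(7) = 203.

203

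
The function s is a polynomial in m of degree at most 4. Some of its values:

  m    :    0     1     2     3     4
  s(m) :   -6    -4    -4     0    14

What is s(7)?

First differences: 2, 0, 4, 14. Second differences: -2, 4, 10. Third differences: 6, 6.
Level-3 differences are constant, so s has degree 3.
Fitting a degree-3 polynomial gives s(m) = m³ - 4m² + 5m - 6.
Then s(7) = 176.

176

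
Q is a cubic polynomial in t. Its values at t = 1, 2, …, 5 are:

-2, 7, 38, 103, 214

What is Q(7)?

622

First differences: 9, 31, 65, 111. Second differences: 22, 34, 46. Third differences: 12, 12.
Level-3 differences are constant, so Q has degree 3.
Fitting a degree-3 polynomial gives Q(t) = 2t³ - t² - 2t - 1.
Then Q(7) = 622.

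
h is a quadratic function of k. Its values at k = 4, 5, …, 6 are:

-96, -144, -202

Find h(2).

Write h(k) = ak² + bk + c; the 3 given values yield a linear system in the 3 coefficients.
Solving, h(k) = -5k² - 3k - 4.
Then h(2) = -30.

-30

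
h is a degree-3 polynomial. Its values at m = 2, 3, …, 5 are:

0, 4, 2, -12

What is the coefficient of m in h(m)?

-7

Write h(m) = am³ + bm² + cm + d; the 4 given values yield a linear system in the 4 coefficients.
Solving, h(m) = -m³ + 6m² - 7m - 2.
The coefficient of m is -7.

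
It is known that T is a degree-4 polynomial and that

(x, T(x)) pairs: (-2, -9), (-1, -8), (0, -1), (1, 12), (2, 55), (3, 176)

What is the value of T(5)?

964

First differences: 1, 7, 13, 43, 121. Second differences: 6, 6, 30, 78. Third differences: 0, 24, 48. Fourth differences: 24, 24.
Level-4 differences are constant, so T has degree 4.
Fitting a degree-4 polynomial gives T(x) = x^4 + 2x³ + 2x² + 8x - 1.
Then T(5) = 964.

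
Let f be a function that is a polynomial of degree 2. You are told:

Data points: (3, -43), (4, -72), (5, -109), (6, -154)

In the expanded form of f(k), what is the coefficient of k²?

-4

First differences: -29, -37, -45. Second differences: -8, -8.
Level-2 differences are constant, so f has degree 2.
Fitting a degree-2 polynomial gives f(k) = -4k² - k - 4.
The coefficient of k² is -4.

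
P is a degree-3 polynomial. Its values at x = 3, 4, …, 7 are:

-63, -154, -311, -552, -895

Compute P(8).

-1358

First differences: -91, -157, -241, -343. Second differences: -66, -84, -102. Third differences: -18, -18.
Level-3 differences are constant, so P has degree 3.
Fitting a degree-3 polynomial gives P(x) = -3x³ + 3x² - x - 6.
Then P(8) = -1358.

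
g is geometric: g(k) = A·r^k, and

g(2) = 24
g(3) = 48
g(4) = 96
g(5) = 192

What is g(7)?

768

Consecutive ratio: 48/24 = 2, and 96/48 = 2, so r = 2.
Then A·2^2 = 24 gives A = 6, and g(k) = 6·2^k.
g(7) = 6·2^7 = 768.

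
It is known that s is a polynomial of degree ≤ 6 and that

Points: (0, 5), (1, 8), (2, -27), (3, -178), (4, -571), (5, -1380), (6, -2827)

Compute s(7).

-5182

First differences: 3, -35, -151, -393, -809, -1447. Second differences: -38, -116, -242, -416, -638. Third differences: -78, -126, -174, -222. Fourth differences: -48, -48, -48.
Level-4 differences are constant, so s has degree 4.
Fitting a degree-4 polynomial gives s(m) = -2m^4 - m³ - 2m² + 8m + 5.
Then s(7) = -5182.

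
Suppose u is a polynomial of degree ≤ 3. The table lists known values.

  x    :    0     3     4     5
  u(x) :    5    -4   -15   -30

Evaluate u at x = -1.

0

Write u(x) = ax³ + bx² + cx + d; the 4 given values yield a linear system in the 4 coefficients.
Solving, the leading coefficient vanishes, and u(x) = -2x² + 3x + 5.
Then u(-1) = 0.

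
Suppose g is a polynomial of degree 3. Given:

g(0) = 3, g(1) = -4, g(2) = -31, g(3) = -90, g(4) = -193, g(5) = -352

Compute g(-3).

First differences: -7, -27, -59, -103, -159. Second differences: -20, -32, -44, -56. Third differences: -12, -12, -12.
Level-3 differences are constant, so g has degree 3.
Fitting a degree-3 polynomial gives g(m) = -2m³ - 4m² - m + 3.
Then g(-3) = 24.

24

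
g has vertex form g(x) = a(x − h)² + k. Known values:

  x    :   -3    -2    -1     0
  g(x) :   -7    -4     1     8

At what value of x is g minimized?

-4

First differences 3, 5, 7; second difference 2 = 2a, so a = 1.
Expanding, the x-coefficient is −2ah = -2h; matching it to the data gives h = -4, and then k = -8.
So g(x) = 1(x + 4)² − 8.
Hence h = -4.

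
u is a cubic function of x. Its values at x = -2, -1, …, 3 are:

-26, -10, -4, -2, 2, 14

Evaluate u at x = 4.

First differences: 16, 6, 2, 4, 12. Second differences: -10, -4, 2, 8. Third differences: 6, 6, 6.
Level-3 differences are constant, so u has degree 3.
Extending the table by one column gives the next first difference 26, so u(4) = 14 + 26 = 40.

40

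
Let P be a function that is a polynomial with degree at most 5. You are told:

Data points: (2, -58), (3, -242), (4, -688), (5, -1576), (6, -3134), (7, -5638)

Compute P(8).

Write P(n) = an^5 + bn^4 + cn³ + dn² + en + p; the 6 given values yield a linear system in the 6 coefficients.
Solving, the leading coefficient vanishes, and P(n) = -2n^4 - 2n³ - 3n² - n + 4.
Then P(8) = -9412.

-9412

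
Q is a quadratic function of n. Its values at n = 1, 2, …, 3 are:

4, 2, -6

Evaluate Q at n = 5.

-40

Write Q(n) = an² + bn + c; the 3 given values yield a linear system in the 3 coefficients.
Solving, Q(n) = -3n² + 7n.
Then Q(5) = -40.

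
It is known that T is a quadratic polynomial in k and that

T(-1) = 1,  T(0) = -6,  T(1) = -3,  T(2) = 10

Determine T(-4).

82

First differences: -7, 3, 13. Second differences: 10, 10.
Level-2 differences are constant, so T has degree 2.
Fitting a degree-2 polynomial gives T(k) = 5k² - 2k - 6.
Then T(-4) = 82.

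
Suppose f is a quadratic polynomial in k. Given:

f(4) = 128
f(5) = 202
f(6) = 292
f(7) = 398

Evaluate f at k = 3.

First differences: 74, 90, 106. Second differences: 16, 16.
Level-2 differences are constant, so f has degree 2.
Fitting a degree-2 polynomial gives f(k) = 8k² + 2k - 8.
Then f(3) = 70.

70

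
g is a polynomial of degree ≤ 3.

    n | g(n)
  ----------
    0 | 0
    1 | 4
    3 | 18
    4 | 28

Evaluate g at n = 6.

54

Write g(n) = an³ + bn² + cn + d; the 4 given values yield a linear system in the 4 coefficients.
Solving, the leading coefficient vanishes, and g(n) = n² + 3n.
Then g(6) = 54.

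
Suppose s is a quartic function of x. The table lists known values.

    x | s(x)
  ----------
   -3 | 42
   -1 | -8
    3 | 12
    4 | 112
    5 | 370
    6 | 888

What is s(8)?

Write s(x) = ax^4 + bx³ + cx² + dx + e; the 6 given values yield a linear system in the 5 coefficients.
Solving, s(x) = x^4 - x³ - 6x² + 4x.
Then s(8) = 3232.

3232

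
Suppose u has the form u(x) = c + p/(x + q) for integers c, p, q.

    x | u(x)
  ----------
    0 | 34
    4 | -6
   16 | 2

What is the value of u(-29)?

5

(u(x) − c)(x + q) = p for each data point; the three points give a linear system in c and q, then p follows.
Solving: c = 4, q = -1, p = -30, so u(x) = 4 − 30/(x − 1).
Then u(-29) = 4 − 30/(-30) = 5.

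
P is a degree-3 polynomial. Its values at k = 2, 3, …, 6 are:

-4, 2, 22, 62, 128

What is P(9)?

Write P(k) = ak³ + bk² + ck + d; the 5 given values yield a linear system in the 4 coefficients.
Solving, P(k) = k³ - 2k² - 3k + 2.
Then P(9) = 542.

542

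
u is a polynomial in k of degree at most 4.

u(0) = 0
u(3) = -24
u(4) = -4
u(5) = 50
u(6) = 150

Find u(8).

Write u(k) = ak^4 + bk³ + ck² + dk + e; the 5 given values yield a linear system in the 5 coefficients.
Solving, the leading coefficient vanishes, and u(k) = 2k³ - 7k² - 5k.
Then u(8) = 536.

536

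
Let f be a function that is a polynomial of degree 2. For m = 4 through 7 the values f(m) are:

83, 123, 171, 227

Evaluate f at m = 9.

363

First differences: 40, 48, 56. Second differences: 8, 8.
Level-2 differences are constant, so f has degree 2.
Fitting a degree-2 polynomial gives f(m) = 4m² + 4m + 3.
Then f(9) = 363.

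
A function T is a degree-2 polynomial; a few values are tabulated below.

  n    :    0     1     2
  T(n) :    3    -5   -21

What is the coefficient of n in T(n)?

-4

Write T(n) = an² + bn + c; the 3 given values yield a linear system in the 3 coefficients.
Solving, T(n) = -4n² - 4n + 3.
The coefficient of n is -4.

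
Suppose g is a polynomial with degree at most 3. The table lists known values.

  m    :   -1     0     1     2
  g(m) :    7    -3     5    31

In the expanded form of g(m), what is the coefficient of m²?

9

First differences: -10, 8, 26. Second differences: 18, 18.
Level-2 differences are constant, so g has degree 2.
Fitting a degree-2 polynomial gives g(m) = 9m² - m - 3.
The coefficient of m² is 9.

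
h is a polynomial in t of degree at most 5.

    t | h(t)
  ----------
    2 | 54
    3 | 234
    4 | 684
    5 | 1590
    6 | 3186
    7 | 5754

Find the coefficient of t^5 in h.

0

Write h(t) = at^5 + bt^4 + ct³ + dt² + et + p; the 6 given values yield a linear system in the 6 coefficients.
Solving, the leading coefficient vanishes, and h(t) = 2t^4 + 3t³ - 2t² + 3t.
The coefficient of t^5 is 0.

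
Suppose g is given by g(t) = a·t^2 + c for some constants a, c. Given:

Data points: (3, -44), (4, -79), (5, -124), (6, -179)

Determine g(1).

-4

From g(3) = -44 and g(4) = -79: 9a + c = -44 and 16a + c = -79.
Subtracting: 7a = -35, so a = -5; then c = -44 − (-5)·9 = 1.
So g(t) = -5t² + 1, and g(1) = -4.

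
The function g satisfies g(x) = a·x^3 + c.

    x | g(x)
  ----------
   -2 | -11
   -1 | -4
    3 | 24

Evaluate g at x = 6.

213

From g(-2) = -11 and g(-1) = -4: -8a + c = -11 and -1a + c = -4.
Subtracting: 7a = 7, so a = 1; then c = -11 − 1·(-8) = -3.
So g(x) = 1x³ − 3, and g(6) = 213.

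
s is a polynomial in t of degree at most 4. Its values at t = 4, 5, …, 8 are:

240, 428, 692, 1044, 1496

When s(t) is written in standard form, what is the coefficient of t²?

Write s(t) = at^4 + bt³ + ct² + dt + e; the 5 given values yield a linear system in the 5 coefficients.
Solving, the leading coefficient vanishes, and s(t) = 2t³ + 8t² - 6t + 8.
The coefficient of t² is 8.

8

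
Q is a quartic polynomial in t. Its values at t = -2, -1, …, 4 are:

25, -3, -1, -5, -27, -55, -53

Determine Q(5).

39

First differences: -28, 2, -4, -22, -28, 2. Second differences: 30, -6, -18, -6, 30. Third differences: -36, -12, 12, 36. Fourth differences: 24, 24, 24.
Level-4 differences are constant, so Q has degree 4.
Extending the table by one column gives the next first difference 92, so Q(5) = -53 + 92 = 39.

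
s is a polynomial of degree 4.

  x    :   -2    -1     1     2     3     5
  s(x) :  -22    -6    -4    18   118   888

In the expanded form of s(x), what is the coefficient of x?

-2

Write s(x) = ax^4 + bx³ + cx² + dx + e; the 6 given values yield a linear system in the 5 coefficients.
Solving, s(x) = x^4 + 3x³ - 4x² - 2x - 2.
The coefficient of x is -2.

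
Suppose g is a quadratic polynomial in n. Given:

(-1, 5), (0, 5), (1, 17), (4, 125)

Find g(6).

Write g(n) = an² + bn + c; the 4 given values yield a linear system in the 3 coefficients.
Solving, g(n) = 6n² + 6n + 5.
Then g(6) = 257.

257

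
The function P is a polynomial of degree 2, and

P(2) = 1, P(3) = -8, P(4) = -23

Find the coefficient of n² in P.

Write P(n) = an² + bn + c; the 3 given values yield a linear system in the 3 coefficients.
Solving, P(n) = -3n² + 6n + 1.
The coefficient of n² is -3.

-3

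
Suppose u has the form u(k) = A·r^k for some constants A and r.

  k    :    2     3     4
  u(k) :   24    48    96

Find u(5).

192

Consecutive ratio: 48/24 = 2, and 96/48 = 2, so r = 2.
Then A·2^2 = 24 gives A = 6, and u(k) = 6·2^k.
u(5) = 6·2^5 = 192.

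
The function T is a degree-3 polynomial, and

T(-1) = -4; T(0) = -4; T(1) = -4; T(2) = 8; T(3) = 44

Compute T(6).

Write T(t) = at³ + bt² + ct + d; the 5 given values yield a linear system in the 4 coefficients.
Solving, T(t) = 2t³ - 2t - 4.
Then T(6) = 416.

416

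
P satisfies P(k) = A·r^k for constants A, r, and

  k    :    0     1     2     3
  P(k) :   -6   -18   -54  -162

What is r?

Consecutive ratio: -18/(-6) = 3, and -54/(-18) = 3, so r = 3.
Then A·3^0 = -6 gives A = -6, and P(k) = -6·3^k.

3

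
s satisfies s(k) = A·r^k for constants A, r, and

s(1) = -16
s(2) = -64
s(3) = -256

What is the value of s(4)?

Consecutive ratio: -64/(-16) = 4, and -256/(-64) = 4, so r = 4.
Then A·4^1 = -16 gives A = -4, and s(k) = -4·4^k.
s(4) = -4·4^4 = -1024.

-1024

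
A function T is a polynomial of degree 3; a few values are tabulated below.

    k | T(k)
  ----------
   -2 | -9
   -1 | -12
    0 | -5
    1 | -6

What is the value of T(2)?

-33

Write T(k) = ak³ + bk² + ck + d; the 4 given values yield a linear system in the 4 coefficients.
Solving, T(k) = -3k³ - 4k² + 6k - 5.
Then T(2) = -33.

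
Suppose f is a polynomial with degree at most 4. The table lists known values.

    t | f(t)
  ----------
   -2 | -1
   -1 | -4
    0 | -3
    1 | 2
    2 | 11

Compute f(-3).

6

First differences: -3, 1, 5, 9. Second differences: 4, 4, 4.
Level-2 differences are constant, so f has degree 2.
Fitting a degree-2 polynomial gives f(t) = 2t² + 3t - 3.
Then f(-3) = 6.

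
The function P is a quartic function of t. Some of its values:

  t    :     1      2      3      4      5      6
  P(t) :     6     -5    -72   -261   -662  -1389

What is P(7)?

-2580

Write P(t) = at^4 + bt³ + ct² + dt + e; the 6 given values yield a linear system in the 5 coefficients.
Solving, P(t) = -t^4 - t³ + 3t² + 2t + 3.
Then P(7) = -2580.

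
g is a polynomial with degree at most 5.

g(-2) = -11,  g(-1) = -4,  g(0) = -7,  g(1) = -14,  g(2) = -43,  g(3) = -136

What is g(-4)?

-199

First differences: 7, -3, -7, -29, -93. Second differences: -10, -4, -22, -64. Third differences: 6, -18, -42. Fourth differences: -24, -24.
Level-4 differences are constant, so g has degree 4.
Fitting a degree-4 polynomial gives g(t) = -t^4 - t³ - t² - 4t - 7.
Then g(-4) = -199.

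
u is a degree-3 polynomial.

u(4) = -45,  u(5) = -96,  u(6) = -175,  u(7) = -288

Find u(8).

Write u(n) = an³ + bn² + cn + d; the 4 given values yield a linear system in the 4 coefficients.
Solving, u(n) = -n³ + n² + n - 1.
Then u(8) = -441.

-441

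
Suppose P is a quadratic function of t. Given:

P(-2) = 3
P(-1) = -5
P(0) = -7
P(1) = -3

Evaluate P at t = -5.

63

Write P(t) = at² + bt + c; the 4 given values yield a linear system in the 3 coefficients.
Solving, P(t) = 3t² + t - 7.
Then P(-5) = 63.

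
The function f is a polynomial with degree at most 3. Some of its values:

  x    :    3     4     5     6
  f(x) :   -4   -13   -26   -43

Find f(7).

First differences: -9, -13, -17. Second differences: -4, -4.
Level-2 differences are constant, so f has degree 2.
Fitting a degree-2 polynomial gives f(x) = -2x² + 5x - 1.
Then f(7) = -64.

-64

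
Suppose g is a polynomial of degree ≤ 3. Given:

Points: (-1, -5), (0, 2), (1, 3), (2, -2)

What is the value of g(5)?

-53

Write g(m) = am³ + bm² + cm + d; the 4 given values yield a linear system in the 4 coefficients.
Solving, the leading coefficient vanishes, and g(m) = -3m² + 4m + 2.
Then g(5) = -53.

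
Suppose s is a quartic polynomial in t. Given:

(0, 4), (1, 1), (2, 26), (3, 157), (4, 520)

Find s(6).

Write s(t) = at^4 + bt³ + ct² + dt + e; the 5 given values yield a linear system in the 5 coefficients.
Solving, s(t) = 2t^4 + t³ - 3t² - 3t + 4.
Then s(6) = 2686.

2686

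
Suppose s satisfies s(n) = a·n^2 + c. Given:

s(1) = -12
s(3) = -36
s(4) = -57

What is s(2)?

From s(1) = -12 and s(3) = -36: 1a + c = -12 and 9a + c = -36.
Subtracting: 8a = -24, so a = -3; then c = -12 − (-3)·1 = -9.
So s(n) = -3n² − 9, and s(2) = -21.

-21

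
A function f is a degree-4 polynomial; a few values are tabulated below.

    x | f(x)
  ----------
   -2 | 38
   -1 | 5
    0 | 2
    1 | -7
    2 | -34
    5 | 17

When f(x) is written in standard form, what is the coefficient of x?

-2

Write f(x) = ax^4 + bx³ + cx² + dx + e; the 6 given values yield a linear system in the 5 coefficients.
Solving, f(x) = x^4 - 4x³ - 4x² - 2x + 2.
The coefficient of x is -2.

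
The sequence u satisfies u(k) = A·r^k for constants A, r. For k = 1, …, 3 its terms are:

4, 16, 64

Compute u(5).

1024

Consecutive ratio: 16/4 = 4, and 64/16 = 4, so r = 4.
Then A·4^1 = 4 gives A = 1, and u(k) = 1·4^k.
u(5) = 1·4^5 = 1024.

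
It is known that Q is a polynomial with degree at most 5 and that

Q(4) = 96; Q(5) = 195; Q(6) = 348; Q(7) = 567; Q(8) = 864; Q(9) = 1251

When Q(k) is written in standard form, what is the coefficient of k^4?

0

Write Q(k) = ak^5 + bk^4 + ck³ + dk² + ek + p; the 6 given values yield a linear system in the 6 coefficients.
Solving, the top 2 coefficients vanish, and Q(k) = 2k³ - 3k² + 4k.
The coefficient of k^4 is 0.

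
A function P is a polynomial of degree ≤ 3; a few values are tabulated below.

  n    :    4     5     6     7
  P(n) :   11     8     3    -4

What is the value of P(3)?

12

First differences: -3, -5, -7. Second differences: -2, -2.
Level-2 differences are constant, so P has degree 2.
Fitting a degree-2 polynomial gives P(n) = -n² + 6n + 3.
Then P(3) = 12.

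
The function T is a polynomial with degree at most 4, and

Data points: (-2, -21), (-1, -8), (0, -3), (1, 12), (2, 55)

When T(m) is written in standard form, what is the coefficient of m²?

5

Write T(m) = am^4 + bm³ + cm² + dm + e; the 5 given values yield a linear system in the 5 coefficients.
Solving, the leading coefficient vanishes, and T(m) = 3m³ + 5m² + 7m - 3.
The coefficient of m² is 5.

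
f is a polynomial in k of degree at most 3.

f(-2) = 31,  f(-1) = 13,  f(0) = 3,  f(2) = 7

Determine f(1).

1

Write f(k) = ak³ + bk² + ck + d; the 4 given values yield a linear system in the 4 coefficients.
Solving, the leading coefficient vanishes, and f(k) = 4k² - 6k + 3.
Then f(1) = 1.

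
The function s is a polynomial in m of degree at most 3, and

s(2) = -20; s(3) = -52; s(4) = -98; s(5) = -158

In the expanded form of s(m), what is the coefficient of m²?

-7

First differences: -32, -46, -60. Second differences: -14, -14.
Level-2 differences are constant, so s has degree 2.
Fitting a degree-2 polynomial gives s(m) = -7m² + 3m + 2.
The coefficient of m² is -7.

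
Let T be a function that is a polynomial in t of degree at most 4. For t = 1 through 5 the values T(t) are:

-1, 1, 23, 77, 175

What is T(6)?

First differences: 2, 22, 54, 98. Second differences: 20, 32, 44. Third differences: 12, 12.
Level-3 differences are constant, so T has degree 3.
Extending the table by one column gives the next first difference 154, so T(6) = 175 + 154 = 329.

329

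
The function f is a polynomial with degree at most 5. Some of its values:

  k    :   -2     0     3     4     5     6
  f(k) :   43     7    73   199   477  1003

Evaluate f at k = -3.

157

Write f(k) = ak^5 + bk^4 + ck³ + dk² + ek + p; the 6 given values yield a linear system in the 6 coefficients.
Solving, the leading coefficient vanishes, and f(k) = k^4 - 2k³ + 3k² + 4k + 7.
Then f(-3) = 157.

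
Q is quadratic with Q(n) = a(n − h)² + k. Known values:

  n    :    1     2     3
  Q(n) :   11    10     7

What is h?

First differences -1, -3; second difference -2 = 2a, so a = -1.
Expanding, the n-coefficient is −2ah = 2h; matching it to the data gives h = 1, and then k = 11.
So Q(n) = -1(n − 1)² + 11.
Hence h = 1.

1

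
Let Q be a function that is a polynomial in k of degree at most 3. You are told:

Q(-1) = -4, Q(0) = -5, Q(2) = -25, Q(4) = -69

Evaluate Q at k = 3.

-44

Write Q(k) = ak³ + bk² + ck + d; the 4 given values yield a linear system in the 4 coefficients.
Solving, the leading coefficient vanishes, and Q(k) = -3k² - 4k - 5.
Then Q(3) = -44.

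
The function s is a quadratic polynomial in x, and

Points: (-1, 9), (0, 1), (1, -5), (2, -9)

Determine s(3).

Write s(x) = ax² + bx + c; the 4 given values yield a linear system in the 3 coefficients.
Solving, s(x) = x² - 7x + 1.
Then s(3) = -11.

-11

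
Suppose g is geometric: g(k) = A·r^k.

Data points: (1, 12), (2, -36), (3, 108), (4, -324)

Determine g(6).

-2916

Consecutive ratio: -36/12 = -3, and 108/(-36) = -3, so r = -3.
Then A·(-3)^1 = 12 gives A = -4, and g(k) = -4·(-3)^k.
g(6) = -4·(-3)^6 = -2916.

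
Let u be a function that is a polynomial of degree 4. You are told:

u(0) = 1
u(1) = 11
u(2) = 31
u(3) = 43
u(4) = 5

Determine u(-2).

Write u(m) = am^4 + bm³ + cm² + dm + e; the 5 given values yield a linear system in the 5 coefficients.
Solving, u(m) = -m^4 + 3m³ + 3m² + 5m + 1.
Then u(-2) = -37.

-37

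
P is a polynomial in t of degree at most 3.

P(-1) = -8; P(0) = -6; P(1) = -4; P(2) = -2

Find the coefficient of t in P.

2

First differences: 2, 2, 2.
Level-1 differences are constant, so P has degree 1.
Fitting a degree-1 polynomial gives P(t) = 2t - 6.
The coefficient of t is 2.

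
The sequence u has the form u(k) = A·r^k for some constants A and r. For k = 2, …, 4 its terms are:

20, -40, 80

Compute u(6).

320

Consecutive ratio: -40/20 = -2, and 80/(-40) = -2, so r = -2.
Then A·(-2)^2 = 20 gives A = 5, and u(k) = 5·(-2)^k.
u(6) = 5·(-2)^6 = 320.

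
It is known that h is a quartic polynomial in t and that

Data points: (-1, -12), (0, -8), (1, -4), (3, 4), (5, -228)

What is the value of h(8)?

Write h(t) = at^4 + bt³ + ct² + dt + e; the 5 given values yield a linear system in the 5 coefficients.
Solving, h(t) = -t^4 + 3t³ + t² + t - 8.
Then h(8) = -2496.

-2496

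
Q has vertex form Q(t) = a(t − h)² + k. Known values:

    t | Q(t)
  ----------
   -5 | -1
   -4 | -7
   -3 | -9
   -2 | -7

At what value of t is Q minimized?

-3

First differences -6, -2, 2; second difference 4 = 2a, so a = 2.
Expanding, the t-coefficient is −2ah = -4h; matching it to the data gives h = -3, and then k = -9.
So Q(t) = 2(t + 3)² − 9.
Hence h = -3.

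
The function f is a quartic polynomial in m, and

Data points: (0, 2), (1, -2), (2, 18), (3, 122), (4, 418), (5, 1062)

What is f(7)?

4258

First differences: -4, 20, 104, 296, 644. Second differences: 24, 84, 192, 348. Third differences: 60, 108, 156. Fourth differences: 48, 48.
Level-4 differences are constant, so f has degree 4.
Fitting a degree-4 polynomial gives f(m) = 2m^4 - 2m³ + 4m² - 8m + 2.
Then f(7) = 4258.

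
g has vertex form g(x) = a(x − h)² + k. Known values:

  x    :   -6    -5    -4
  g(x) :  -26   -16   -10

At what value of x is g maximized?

-3

First differences 10, 6; second difference -4 = 2a, so a = -2.
Expanding, the x-coefficient is −2ah = 4h; matching it to the data gives h = -3, and then k = -8.
So g(x) = -2(x + 3)² − 8.
Hence h = -3.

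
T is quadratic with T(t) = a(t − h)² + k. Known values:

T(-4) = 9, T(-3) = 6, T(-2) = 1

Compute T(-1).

-6

First differences -3, -5; second difference -2 = 2a, so a = -1.
Expanding, the t-coefficient is −2ah = 2h; matching it to the data gives h = -5, and then k = 10.
So T(t) = -1(t + 5)² + 10.
T(-1) = -1·4² + 10 = -6.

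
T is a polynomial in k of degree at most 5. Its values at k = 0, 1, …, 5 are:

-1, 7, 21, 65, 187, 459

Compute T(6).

First differences: 8, 14, 44, 122, 272. Second differences: 6, 30, 78, 150. Third differences: 24, 48, 72. Fourth differences: 24, 24.
Level-4 differences are constant, so T has degree 4.
Extending the table by one column gives the next first difference 518, so T(6) = 459 + 518 = 977.

977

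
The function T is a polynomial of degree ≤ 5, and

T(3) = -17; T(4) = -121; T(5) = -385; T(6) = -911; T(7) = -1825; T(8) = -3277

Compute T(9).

-5441

Write T(m) = am^5 + bm^4 + cm³ + dm² + em + p; the 6 given values yield a linear system in the 6 coefficients.
Solving, the leading coefficient vanishes, and T(m) = -m^4 + m³ + 5m² - m - 5.
Then T(9) = -5441.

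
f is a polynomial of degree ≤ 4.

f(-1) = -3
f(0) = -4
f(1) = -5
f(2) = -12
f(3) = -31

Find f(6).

Write f(n) = an^4 + bn³ + cn² + dn + e; the 5 given values yield a linear system in the 5 coefficients.
Solving, the leading coefficient vanishes, and f(n) = -n³ - 4.
Then f(6) = -220.

-220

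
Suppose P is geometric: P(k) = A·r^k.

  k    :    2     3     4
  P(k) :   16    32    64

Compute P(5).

128

Consecutive ratio: 32/16 = 2, and 64/32 = 2, so r = 2.
Then A·2^2 = 16 gives A = 4, and P(k) = 4·2^k.
P(5) = 4·2^5 = 128.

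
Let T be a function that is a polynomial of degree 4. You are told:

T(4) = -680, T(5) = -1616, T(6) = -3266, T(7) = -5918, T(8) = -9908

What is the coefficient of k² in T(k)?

5

Write T(k) = ak^4 + bk³ + ck² + dk + e; the 5 given values yield a linear system in the 5 coefficients.
Solving, T(k) = -2k^4 - 4k³ + 5k² + k + 4.
The coefficient of k² is 5.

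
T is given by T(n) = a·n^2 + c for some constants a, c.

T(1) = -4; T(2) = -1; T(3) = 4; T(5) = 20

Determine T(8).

From T(1) = -4 and T(2) = -1: 1a + c = -4 and 4a + c = -1.
Subtracting: 3a = 3, so a = 1; then c = -4 − 1·1 = -5.
So T(n) = 1n² − 5, and T(8) = 59.

59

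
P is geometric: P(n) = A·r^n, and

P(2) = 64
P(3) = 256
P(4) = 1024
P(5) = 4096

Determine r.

Consecutive ratio: 256/64 = 4, and 1024/256 = 4, so r = 4.
Then A·4^2 = 64 gives A = 4, and P(n) = 4·4^n.

4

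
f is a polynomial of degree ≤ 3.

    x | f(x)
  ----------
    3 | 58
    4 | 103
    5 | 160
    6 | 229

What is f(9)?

Write f(x) = ax³ + bx² + cx + d; the 4 given values yield a linear system in the 4 coefficients.
Solving, the leading coefficient vanishes, and f(x) = 6x² + 3x - 5.
Then f(9) = 508.

508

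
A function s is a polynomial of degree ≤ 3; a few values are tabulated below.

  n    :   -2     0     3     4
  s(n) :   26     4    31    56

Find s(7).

Write s(n) = an³ + bn² + cn + d; the 4 given values yield a linear system in the 4 coefficients.
Solving, the leading coefficient vanishes, and s(n) = 4n² - 3n + 4.
Then s(7) = 179.

179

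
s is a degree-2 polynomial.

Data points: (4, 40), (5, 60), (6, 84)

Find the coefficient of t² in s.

Write s(t) = at² + bt + c; the 3 given values yield a linear system in the 3 coefficients.
Solving, s(t) = 2t² + 2t.
The coefficient of t² is 2.

2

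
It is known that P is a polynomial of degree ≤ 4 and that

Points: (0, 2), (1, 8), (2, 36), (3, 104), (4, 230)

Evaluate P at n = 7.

1136

First differences: 6, 28, 68, 126. Second differences: 22, 40, 58. Third differences: 18, 18.
Level-3 differences are constant, so P has degree 3.
Fitting a degree-3 polynomial gives P(n) = 3n³ + 2n² + n + 2.
Then P(7) = 1136.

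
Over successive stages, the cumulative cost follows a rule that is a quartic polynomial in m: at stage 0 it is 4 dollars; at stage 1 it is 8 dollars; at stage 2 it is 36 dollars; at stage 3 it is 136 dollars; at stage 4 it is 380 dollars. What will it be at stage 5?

Write the value at m as u(m).
Write u(m) = am^4 + bm³ + cm² + dm + e; the 5 given values yield a linear system in the 5 coefficients.
Solving, u(m) = m^4 + 2m³ - m² + 2m + 4.
Then u(5) = 864.

864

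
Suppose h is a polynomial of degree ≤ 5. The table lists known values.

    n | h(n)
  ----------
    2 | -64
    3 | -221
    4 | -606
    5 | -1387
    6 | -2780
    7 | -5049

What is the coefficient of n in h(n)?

Write h(n) = an^5 + bn^4 + cn³ + dn² + en + p; the 6 given values yield a linear system in the 6 coefficients.
Solving, the leading coefficient vanishes, and h(n) = -2n^4 - 4n² - 7n - 2.
The coefficient of n is -7.

-7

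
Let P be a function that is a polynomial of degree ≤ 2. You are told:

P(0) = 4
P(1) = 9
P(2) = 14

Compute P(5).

Write P(k) = ak² + bk + c; the 3 given values yield a linear system in the 3 coefficients.
Solving, the leading coefficient vanishes, and P(k) = 5k + 4.
Then P(5) = 29.

29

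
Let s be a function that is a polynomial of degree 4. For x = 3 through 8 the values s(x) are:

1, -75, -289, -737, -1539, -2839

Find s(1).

3

First differences: -76, -214, -448, -802, -1300. Second differences: -138, -234, -354, -498. Third differences: -96, -120, -144. Fourth differences: -24, -24.
Level-4 differences are constant, so s has degree 4.
Fitting a degree-4 polynomial gives s(x) = -x^4 + 2x³ + 4x² - 3x + 1.
Then s(1) = 3.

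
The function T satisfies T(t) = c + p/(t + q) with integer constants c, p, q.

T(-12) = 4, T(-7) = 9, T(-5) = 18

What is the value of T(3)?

-6

(T(t) − c)(t + q) = p for each data point; the three points give a linear system in c and q, then p follows.
Solving: c = 0, q = 3, p = -36, so T(t) = -36/(t + 3).
Then T(3) = 0 − 36/6 = -6.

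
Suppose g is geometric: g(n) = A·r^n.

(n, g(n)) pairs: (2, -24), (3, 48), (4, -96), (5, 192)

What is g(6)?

Consecutive ratio: 48/(-24) = -2, and -96/48 = -2, so r = -2.
Then A·(-2)^2 = -24 gives A = -6, and g(n) = -6·(-2)^n.
g(6) = -6·(-2)^6 = -384.

-384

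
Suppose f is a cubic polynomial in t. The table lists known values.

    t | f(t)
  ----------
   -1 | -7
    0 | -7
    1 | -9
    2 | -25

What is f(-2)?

3

Write f(t) = at³ + bt² + ct + d; the 4 given values yield a linear system in the 4 coefficients.
Solving, f(t) = -2t³ - t² + t - 7.
Then f(-2) = 3.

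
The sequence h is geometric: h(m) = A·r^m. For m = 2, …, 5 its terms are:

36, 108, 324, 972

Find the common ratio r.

Consecutive ratio: 108/36 = 3, and 324/108 = 3, so r = 3.
Then A·3^2 = 36 gives A = 4, and h(m) = 4·3^m.

3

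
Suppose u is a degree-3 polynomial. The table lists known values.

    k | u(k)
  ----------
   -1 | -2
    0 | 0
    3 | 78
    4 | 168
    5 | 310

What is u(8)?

Write u(k) = ak³ + bk² + ck + d; the 5 given values yield a linear system in the 4 coefficients.
Solving, u(k) = 2k³ + 2k² + 2k.
Then u(8) = 1168.

1168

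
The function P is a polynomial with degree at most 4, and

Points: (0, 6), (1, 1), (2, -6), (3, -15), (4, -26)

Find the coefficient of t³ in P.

0

Write P(t) = at^4 + bt³ + ct² + dt + e; the 5 given values yield a linear system in the 5 coefficients.
Solving, the top 2 coefficients vanish, and P(t) = -t² - 4t + 6.
The coefficient of t³ is 0.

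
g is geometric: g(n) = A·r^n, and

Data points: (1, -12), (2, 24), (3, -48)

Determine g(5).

Consecutive ratio: 24/(-12) = -2, and -48/24 = -2, so r = -2.
Then A·(-2)^1 = -12 gives A = 6, and g(n) = 6·(-2)^n.
g(5) = 6·(-2)^5 = -192.

-192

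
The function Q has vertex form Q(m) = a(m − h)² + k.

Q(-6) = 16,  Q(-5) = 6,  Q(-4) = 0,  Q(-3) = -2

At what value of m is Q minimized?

First differences -10, -6, -2; second difference 4 = 2a, so a = 2.
Expanding, the m-coefficient is −2ah = -4h; matching it to the data gives h = -3, and then k = -2.
So Q(m) = 2(m + 3)² − 2.
Hence h = -3.

-3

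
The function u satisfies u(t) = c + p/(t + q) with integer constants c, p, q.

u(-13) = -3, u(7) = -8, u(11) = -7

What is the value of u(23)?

(u(t) − c)(t + q) = p for each data point; the three points give a linear system in c and q, then p follows.
Solving: c = -5, q = 1, p = -24, so u(t) = -5 − 24/(t + 1).
Then u(23) = -5 − 24/24 = -6.

-6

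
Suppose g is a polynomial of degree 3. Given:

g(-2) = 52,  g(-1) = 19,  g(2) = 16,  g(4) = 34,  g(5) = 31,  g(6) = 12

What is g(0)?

Write g(k) = ak³ + bk² + ck + d; the 6 given values yield a linear system in the 4 coefficients.
Solving, g(k) = -k³ + 7k² - 5k + 6.
The constant term is g(0) = 6.

6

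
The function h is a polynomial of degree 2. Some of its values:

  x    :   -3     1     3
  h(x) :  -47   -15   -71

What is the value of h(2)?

-37

Write h(x) = ax² + bx + c; the 3 given values yield a linear system in the 3 coefficients.
Solving, h(x) = -6x² - 4x - 5.
Then h(2) = -37.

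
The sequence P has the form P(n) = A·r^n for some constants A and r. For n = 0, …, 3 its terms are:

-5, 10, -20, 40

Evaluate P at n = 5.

Consecutive ratio: 10/(-5) = -2, and -20/10 = -2, so r = -2.
Then A·(-2)^0 = -5 gives A = -5, and P(n) = -5·(-2)^n.
P(5) = -5·(-2)^5 = 160.

160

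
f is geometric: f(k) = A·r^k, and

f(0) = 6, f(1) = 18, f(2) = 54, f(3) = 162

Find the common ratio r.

Consecutive ratio: 18/6 = 3, and 54/18 = 3, so r = 3.
Then A·3^0 = 6 gives A = 6, and f(k) = 6·3^k.

3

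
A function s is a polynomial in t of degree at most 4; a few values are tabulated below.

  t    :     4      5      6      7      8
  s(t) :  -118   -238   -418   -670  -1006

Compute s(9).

Write s(t) = at^4 + bt³ + ct² + dt + e; the 5 given values yield a linear system in the 5 coefficients.
Solving, the leading coefficient vanishes, and s(t) = -2t³ + 2t + 2.
Then s(9) = -1438.

-1438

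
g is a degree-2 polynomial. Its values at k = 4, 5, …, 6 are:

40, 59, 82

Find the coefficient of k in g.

Write g(k) = ak² + bk + c; the 3 given values yield a linear system in the 3 coefficients.
Solving, g(k) = 2k² + k + 4.
The coefficient of k is 1.

1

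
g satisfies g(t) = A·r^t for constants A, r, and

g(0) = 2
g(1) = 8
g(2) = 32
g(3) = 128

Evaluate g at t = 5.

2048

Consecutive ratio: 8/2 = 4, and 32/8 = 4, so r = 4.
Then A·4^0 = 2 gives A = 2, and g(t) = 2·4^t.
g(5) = 2·4^5 = 2048.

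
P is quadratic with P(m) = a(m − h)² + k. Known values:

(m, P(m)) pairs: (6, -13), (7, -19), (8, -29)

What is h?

5

First differences -6, -10; second difference -4 = 2a, so a = -2.
Expanding, the m-coefficient is −2ah = 4h; matching it to the data gives h = 5, and then k = -11.
So P(m) = -2(m − 5)² − 11.
Hence h = 5.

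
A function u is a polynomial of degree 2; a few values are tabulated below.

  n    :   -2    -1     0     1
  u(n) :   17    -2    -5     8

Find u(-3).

First differences: -19, -3, 13. Second differences: 16, 16.
Level-2 differences are constant, so u has degree 2.
Fitting a degree-2 polynomial gives u(n) = 8n² + 5n - 5.
Then u(-3) = 52.

52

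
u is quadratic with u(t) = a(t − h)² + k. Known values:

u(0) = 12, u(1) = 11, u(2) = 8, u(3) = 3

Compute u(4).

-4

First differences -1, -3, -5; second difference -2 = 2a, so a = -1.
Expanding, the t-coefficient is −2ah = 2h; matching it to the data gives h = 0, and then k = 12.
So u(t) = -1(t + 0)² + 12.
u(4) = -1·4² + 12 = -4.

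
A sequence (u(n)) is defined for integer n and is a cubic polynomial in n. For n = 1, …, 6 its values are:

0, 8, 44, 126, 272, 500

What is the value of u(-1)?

-4

Write u(n) = an³ + bn² + cn + d; the 6 given values yield a linear system in the 4 coefficients.
Solving, u(n) = 3n³ - 4n² - n + 2.
Then u(-1) = -4.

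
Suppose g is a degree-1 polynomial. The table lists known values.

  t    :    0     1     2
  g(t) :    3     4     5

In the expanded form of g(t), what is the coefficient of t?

First differences: 1, 1.
Level-1 differences are constant, so g has degree 1.
Fitting a degree-1 polynomial gives g(t) = t + 3.
The coefficient of t is 1.

1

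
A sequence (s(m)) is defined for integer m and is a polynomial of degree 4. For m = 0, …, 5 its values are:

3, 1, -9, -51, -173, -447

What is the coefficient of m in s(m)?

0

Write s(m) = am^4 + bm³ + cm² + dm + e; the 6 given values yield a linear system in the 5 coefficients.
Solving, s(m) = -m^4 + 2m³ - 3m² + 3.
The coefficient of m is 0.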